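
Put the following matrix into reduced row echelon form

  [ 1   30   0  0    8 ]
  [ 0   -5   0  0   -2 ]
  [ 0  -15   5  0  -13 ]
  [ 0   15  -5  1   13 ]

Multiply ρ2 by -1/5.
  [ 1   30   0  0    8 ]
  [ 0    1   0  0  2/5 ]
  [ 0  -15   5  0  -13 ]
  [ 0   15  -5  1   13 ]
Add 15 times ρ2 to ρ3.
  [ 1  30   0  0    8 ]
  [ 0   1   0  0  2/5 ]
  [ 0   0   5  0   -7 ]
  [ 0  15  -5  1   13 ]
Subtract 15 times ρ2 from ρ4.
  [ 1  30   0  0    8 ]
  [ 0   1   0  0  2/5 ]
  [ 0   0   5  0   -7 ]
  [ 0   0  -5  1    7 ]
Multiply ρ3 by 1/5.
  [ 1  30   0  0     8 ]
  [ 0   1   0  0   2/5 ]
  [ 0   0   1  0  -7/5 ]
  [ 0   0  -5  1     7 ]
Add 5 times ρ3 to ρ4.
  [ 1  30  0  0     8 ]
  [ 0   1  0  0   2/5 ]
  [ 0   0  1  0  -7/5 ]
  [ 0   0  0  1     0 ]
Subtract 30 times ρ2 from ρ1.
  [ 1  0  0  0    -4 ]
  [ 0  1  0  0   2/5 ]
  [ 0  0  1  0  -7/5 ]
  [ 0  0  0  1     0 ]

[[1, 0, 0, 0, -4], [0, 1, 0, 0, 2/5], [0, 0, 1, 0, -7/5], [0, 0, 0, 1, 0]]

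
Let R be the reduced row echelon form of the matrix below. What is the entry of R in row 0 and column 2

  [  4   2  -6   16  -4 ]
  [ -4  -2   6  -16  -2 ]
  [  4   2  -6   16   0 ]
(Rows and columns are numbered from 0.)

-3/2

Multiply ρ1 by 1/4.
  [  1  1/2  -3/2    4  -1 ]
  [ -4   -2     6  -16  -2 ]
  [  4    2    -6   16   0 ]
Add 4 times ρ1 to ρ2.
  [ 1  1/2  -3/2   4  -1 ]
  [ 0    0     0   0  -6 ]
  [ 4    2    -6  16   0 ]
Subtract 4 times ρ1 from ρ3.
  [ 1  1/2  -3/2  4  -1 ]
  [ 0    0     0  0  -6 ]
  [ 0    0     0  0   4 ]
Multiply ρ2 by -1/6.
  [ 1  1/2  -3/2  4  -1 ]
  [ 0    0     0  0   1 ]
  [ 0    0     0  0   4 ]
Subtract 4 times ρ2 from ρ3.
  [ 1  1/2  -3/2  4  -1 ]
  [ 0    0     0  0   1 ]
  [ 0    0     0  0   0 ]
Add ρ2 to ρ1.
  [ 1  1/2  -3/2  4  0 ]
  [ 0    0     0  0  1 ]
  [ 0    0     0  0  0 ]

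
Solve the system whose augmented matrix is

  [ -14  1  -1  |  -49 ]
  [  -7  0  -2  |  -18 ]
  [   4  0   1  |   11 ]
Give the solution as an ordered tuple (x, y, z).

(4, 2, -5)

Multiply R1 by -1/14.
  [  1  -1/14  1/14  |  7/2 ]
  [ -7      0    -2  |  -18 ]
  [  4      0     1  |   11 ]
Add 7 times R1 to R2.
  [ 1  -1/14  1/14  |   7/2 ]
  [ 0   -1/2  -3/2  |  13/2 ]
  [ 4      0     1  |    11 ]
Subtract 4 times R1 from R3.
  [ 1  -1/14  1/14  |   7/2 ]
  [ 0   -1/2  -3/2  |  13/2 ]
  [ 0    2/7   5/7  |    -3 ]
Multiply R2 by -2.
  [ 1  -1/14  1/14  |  7/2 ]
  [ 0      1     3  |  -13 ]
  [ 0    2/7   5/7  |   -3 ]
Subtract 2/7 times R2 from R3.
  [ 1  -1/14  1/14  |  7/2 ]
  [ 0      1     3  |  -13 ]
  [ 0      0  -1/7  |  5/7 ]
Multiply R3 by -7.
  [ 1  -1/14  1/14  |  7/2 ]
  [ 0      1     3  |  -13 ]
  [ 0      0     1  |   -5 ]
Subtract 3 times R3 from R2.
  [ 1  -1/14  1/14  |  7/2 ]
  [ 0      1     0  |    2 ]
  [ 0      0     1  |   -5 ]
Subtract 1/14 times R3 from R1.
  [ 1  -1/14  0  |  27/7 ]
  [ 0      1  0  |     2 ]
  [ 0      0  1  |    -5 ]
Add 1/14 times R2 to R1.
  [ 1  0  0  |   4 ]
  [ 0  1  0  |   2 ]
  [ 0  0  1  |  -5 ]
Reading off the last column: x = 4, y = 2, z = -5.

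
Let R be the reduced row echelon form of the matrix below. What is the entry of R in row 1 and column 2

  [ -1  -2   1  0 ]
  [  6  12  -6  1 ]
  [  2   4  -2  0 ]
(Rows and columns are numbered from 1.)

Multiply r1 by -1.
  [ 1   2  -1  0 ]
  [ 6  12  -6  1 ]
  [ 2   4  -2  0 ]
Subtract 6 times r1 from r2.
  [ 1  2  -1  0 ]
  [ 0  0   0  1 ]
  [ 2  4  -2  0 ]
Subtract 2 times r1 from r3.
  [ 1  2  -1  0 ]
  [ 0  0   0  1 ]
  [ 0  0   0  0 ]

2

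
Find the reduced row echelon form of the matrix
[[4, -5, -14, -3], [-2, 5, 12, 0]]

[[1, 0, -1, -3/2], [0, 1, 2, -3/5]]

R1 → 1/4·R1
  [  1  -5/4  -7/2  -3/4 ]
  [ -2     5    12     0 ]
R2 → R2 + 2·R1
  [ 1  -5/4  -7/2  -3/4 ]
  [ 0   5/2     5  -3/2 ]
R2 → 2/5·R2
  [ 1  -5/4  -7/2  -3/4 ]
  [ 0     1     2  -3/5 ]
R1 → R1 + 5/4·R2
  [ 1  0  -1  -3/2 ]
  [ 0  1   2  -3/5 ]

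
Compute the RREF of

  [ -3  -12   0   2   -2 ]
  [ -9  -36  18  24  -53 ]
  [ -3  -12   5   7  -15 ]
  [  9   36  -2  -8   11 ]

Multiply r1 by -1/3.
  [  1    4   0  -2/3  2/3 ]
  [ -9  -36  18    24  -53 ]
  [ -3  -12   5     7  -15 ]
  [  9   36  -2    -8   11 ]
Add 9 times r1 to r2.
  [  1    4   0  -2/3  2/3 ]
  [  0    0  18    18  -47 ]
  [ -3  -12   5     7  -15 ]
  [  9   36  -2    -8   11 ]
Add 3 times r1 to r3.
  [ 1   4   0  -2/3  2/3 ]
  [ 0   0  18    18  -47 ]
  [ 0   0   5     5  -13 ]
  [ 9  36  -2    -8   11 ]
Subtract 9 times r1 from r4.
  [ 1  4   0  -2/3  2/3 ]
  [ 0  0  18    18  -47 ]
  [ 0  0   5     5  -13 ]
  [ 0  0  -2    -2    5 ]
Multiply r2 by 1/18.
  [ 1  4   0  -2/3     2/3 ]
  [ 0  0   1     1  -47/18 ]
  [ 0  0   5     5     -13 ]
  [ 0  0  -2    -2       5 ]
Subtract 5 times r2 from r3.
  [ 1  4   0  -2/3     2/3 ]
  [ 0  0   1     1  -47/18 ]
  [ 0  0   0     0    1/18 ]
  [ 0  0  -2    -2       5 ]
Add 2 times r2 to r4.
  [ 1  4  0  -2/3     2/3 ]
  [ 0  0  1     1  -47/18 ]
  [ 0  0  0     0    1/18 ]
  [ 0  0  0     0    -2/9 ]
Multiply r3 by 18.
  [ 1  4  0  -2/3     2/3 ]
  [ 0  0  1     1  -47/18 ]
  [ 0  0  0     0       1 ]
  [ 0  0  0     0    -2/9 ]
Add 2/9 times r3 to r4.
  [ 1  4  0  -2/3     2/3 ]
  [ 0  0  1     1  -47/18 ]
  [ 0  0  0     0       1 ]
  [ 0  0  0     0       0 ]
Add 47/18 times r3 to r2.
  [ 1  4  0  -2/3  2/3 ]
  [ 0  0  1     1    0 ]
  [ 0  0  0     0    1 ]
  [ 0  0  0     0    0 ]
Subtract 2/3 times r3 from r1.
  [ 1  4  0  -2/3  0 ]
  [ 0  0  1     1  0 ]
  [ 0  0  0     0  1 ]
  [ 0  0  0     0  0 ]

[[1, 4, 0, -2/3, 0], [0, 0, 1, 1, 0], [0, 0, 0, 0, 1], [0, 0, 0, 0, 0]]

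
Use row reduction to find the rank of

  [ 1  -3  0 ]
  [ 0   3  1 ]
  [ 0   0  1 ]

rank = 3

Multiply R2 by 1/3.
  [ 1  -3    0 ]
  [ 0   1  1/3 ]
  [ 0   0    1 ]
Subtract 1/3 times R3 from R2.
  [ 1  -3  0 ]
  [ 0   1  0 ]
  [ 0   0  1 ]
Add 3 times R2 to R1.
  [ 1  0  0 ]
  [ 0  1  0 ]
  [ 0  0  1 ]
The reduced form has 3 nonzero rows.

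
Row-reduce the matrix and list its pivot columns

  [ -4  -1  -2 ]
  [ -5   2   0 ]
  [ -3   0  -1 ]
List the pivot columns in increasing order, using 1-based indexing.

1, 2, 3

ρ1 := -1/4·ρ1
  [  1  1/4  1/2 ]
  [ -5    2    0 ]
  [ -3    0   -1 ]
ρ2 := ρ2 + 5·ρ1
  [  1   1/4  1/2 ]
  [  0  13/4  5/2 ]
  [ -3     0   -1 ]
ρ3 := ρ3 + 3·ρ1
  [ 1   1/4  1/2 ]
  [ 0  13/4  5/2 ]
  [ 0   3/4  1/2 ]
ρ2 := 4/13·ρ2
  [ 1  1/4    1/2 ]
  [ 0    1  10/13 ]
  [ 0  3/4    1/2 ]
ρ3 := ρ3 − 3/4·ρ2
  [ 1  1/4    1/2 ]
  [ 0    1  10/13 ]
  [ 0    0  -1/13 ]
ρ3 := -13·ρ3
  [ 1  1/4    1/2 ]
  [ 0    1  10/13 ]
  [ 0    0      1 ]
ρ2 := ρ2 − 10/13·ρ3
  [ 1  1/4  1/2 ]
  [ 0    1    0 ]
  [ 0    0    1 ]
ρ1 := ρ1 − 1/2·ρ3
  [ 1  1/4  0 ]
  [ 0    1  0 ]
  [ 0    0  1 ]
ρ1 := ρ1 − 1/4·ρ2
  [ 1  0  0 ]
  [ 0  1  0 ]
  [ 0  0  1 ]
Pivot columns are the columns containing a leading 1.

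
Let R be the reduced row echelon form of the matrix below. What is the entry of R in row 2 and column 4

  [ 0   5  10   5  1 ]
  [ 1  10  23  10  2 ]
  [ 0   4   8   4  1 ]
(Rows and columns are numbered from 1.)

1

R1 <-> R2
  [ 1  10  23  10  2 ]
  [ 0   5  10   5  1 ]
  [ 0   4   8   4  1 ]
R2 ← 1/5·R2
  [ 1  10  23  10    2 ]
  [ 0   1   2   1  1/5 ]
  [ 0   4   8   4    1 ]
R3 ← R3 − 4·R2
  [ 1  10  23  10    2 ]
  [ 0   1   2   1  1/5 ]
  [ 0   0   0   0  1/5 ]
R3 ← 5·R3
  [ 1  10  23  10    2 ]
  [ 0   1   2   1  1/5 ]
  [ 0   0   0   0    1 ]
R2 ← R2 − 1/5·R3
  [ 1  10  23  10  2 ]
  [ 0   1   2   1  0 ]
  [ 0   0   0   0  1 ]
R1 ← R1 − 2·R3
  [ 1  10  23  10  0 ]
  [ 0   1   2   1  0 ]
  [ 0   0   0   0  1 ]
R1 ← R1 − 10·R2
  [ 1  0  3  0  0 ]
  [ 0  1  2  1  0 ]
  [ 0  0  0  0  1 ]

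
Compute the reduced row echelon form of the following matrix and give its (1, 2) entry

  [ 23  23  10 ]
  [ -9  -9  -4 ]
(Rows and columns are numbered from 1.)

1

R1 -> 1/23·R1
  [  1   1  10/23 ]
  [ -9  -9     -4 ]
R2 -> R2 + 9·R1
  [ 1  1  10/23 ]
  [ 0  0  -2/23 ]
R2 -> -23/2·R2
  [ 1  1  10/23 ]
  [ 0  0      1 ]
R1 -> R1 − 10/23·R2
  [ 1  1  0 ]
  [ 0  0  1 ]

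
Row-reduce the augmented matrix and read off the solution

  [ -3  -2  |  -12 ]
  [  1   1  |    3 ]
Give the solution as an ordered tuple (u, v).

(6, -3)

ρ1 → -1/3·ρ1
  [ 1  2/3  |  4 ]
  [ 1    1  |  3 ]
ρ2 → ρ2 − ρ1
  [ 1  2/3  |   4 ]
  [ 0  1/3  |  -1 ]
ρ2 → 3·ρ2
  [ 1  2/3  |   4 ]
  [ 0    1  |  -3 ]
ρ1 → ρ1 − 2/3·ρ2
  [ 1  0  |   6 ]
  [ 0  1  |  -3 ]
Reading off the last column: u = 6, v = -3.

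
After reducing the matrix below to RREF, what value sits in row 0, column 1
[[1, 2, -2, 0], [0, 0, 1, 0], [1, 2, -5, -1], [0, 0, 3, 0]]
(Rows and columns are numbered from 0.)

2

ρ3 ← ρ3 − ρ1
  [ 1  2  -2   0 ]
  [ 0  0   1   0 ]
  [ 0  0  -3  -1 ]
  [ 0  0   3   0 ]
ρ3 ← ρ3 + 3·ρ2
  [ 1  2  -2   0 ]
  [ 0  0   1   0 ]
  [ 0  0   0  -1 ]
  [ 0  0   3   0 ]
ρ4 ← ρ4 − 3·ρ2
  [ 1  2  -2   0 ]
  [ 0  0   1   0 ]
  [ 0  0   0  -1 ]
  [ 0  0   0   0 ]
ρ3 ← -1·ρ3
  [ 1  2  -2  0 ]
  [ 0  0   1  0 ]
  [ 0  0   0  1 ]
  [ 0  0   0  0 ]
ρ1 ← ρ1 + 2·ρ2
  [ 1  2  0  0 ]
  [ 0  0  1  0 ]
  [ 0  0  0  1 ]
  [ 0  0  0  0 ]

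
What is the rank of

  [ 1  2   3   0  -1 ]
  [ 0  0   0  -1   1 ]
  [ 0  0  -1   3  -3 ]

ρ2 <-> ρ3
  [ 1  2   3   0  -1 ]
  [ 0  0  -1   3  -3 ]
  [ 0  0   0  -1   1 ]
ρ2 := -1·ρ2
  [ 1  2  3   0  -1 ]
  [ 0  0  1  -3   3 ]
  [ 0  0  0  -1   1 ]
ρ3 := -1·ρ3
  [ 1  2  3   0  -1 ]
  [ 0  0  1  -3   3 ]
  [ 0  0  0   1  -1 ]
ρ2 := ρ2 + 3·ρ3
  [ 1  2  3  0  -1 ]
  [ 0  0  1  0   0 ]
  [ 0  0  0  1  -1 ]
ρ1 := ρ1 − 3·ρ2
  [ 1  2  0  0  -1 ]
  [ 0  0  1  0   0 ]
  [ 0  0  0  1  -1 ]
The reduced form has 3 nonzero rows.

rank = 3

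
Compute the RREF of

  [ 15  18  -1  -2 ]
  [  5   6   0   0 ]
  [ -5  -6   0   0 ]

[[1, 6/5, 0, 0], [0, 0, 1, 2], [0, 0, 0, 0]]

r1 := 1/15·r1
  [  1  6/5  -1/15  -2/15 ]
  [  5    6      0      0 ]
  [ -5   -6      0      0 ]
r2 := r2 − 5·r1
  [  1  6/5  -1/15  -2/15 ]
  [  0    0    1/3    2/3 ]
  [ -5   -6      0      0 ]
r3 := r3 + 5·r1
  [ 1  6/5  -1/15  -2/15 ]
  [ 0    0    1/3    2/3 ]
  [ 0    0   -1/3   -2/3 ]
r2 := 3·r2
  [ 1  6/5  -1/15  -2/15 ]
  [ 0    0      1      2 ]
  [ 0    0   -1/3   -2/3 ]
r3 := r3 + 1/3·r2
  [ 1  6/5  -1/15  -2/15 ]
  [ 0    0      1      2 ]
  [ 0    0      0      0 ]
r1 := r1 + 1/15·r2
  [ 1  6/5  0  0 ]
  [ 0    0  1  2 ]
  [ 0    0  0  0 ]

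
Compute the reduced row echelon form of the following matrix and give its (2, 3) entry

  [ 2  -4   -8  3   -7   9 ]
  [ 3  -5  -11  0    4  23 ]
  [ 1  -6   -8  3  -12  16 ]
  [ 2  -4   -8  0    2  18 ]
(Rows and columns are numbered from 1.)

1

R1 ← 1/2·R1
R2 ← R2 − 3·R1
R3 ← R3 − R1
R4 ← R4 − 2·R1
R3 ← R3 + 4·R2
R3 ← -2/33·R3
R4 ← R4 + 3·R3
R2 ← R2 + 9/2·R3
R1 ← R1 − 3/2·R3
R1 ← R1 + 2·R2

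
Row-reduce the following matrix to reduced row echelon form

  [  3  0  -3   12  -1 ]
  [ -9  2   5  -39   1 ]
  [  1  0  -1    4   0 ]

ρ1 ← 1/3·ρ1
  [  1  0  -1    4  -1/3 ]
  [ -9  2   5  -39     1 ]
  [  1  0  -1    4     0 ]
ρ2 ← ρ2 + 9·ρ1
  [ 1  0  -1   4  -1/3 ]
  [ 0  2  -4  -3    -2 ]
  [ 1  0  -1   4     0 ]
ρ3 ← ρ3 − ρ1
  [ 1  0  -1   4  -1/3 ]
  [ 0  2  -4  -3    -2 ]
  [ 0  0   0   0   1/3 ]
ρ2 ← 1/2·ρ2
  [ 1  0  -1     4  -1/3 ]
  [ 0  1  -2  -3/2    -1 ]
  [ 0  0   0     0   1/3 ]
ρ3 ← 3·ρ3
  [ 1  0  -1     4  -1/3 ]
  [ 0  1  -2  -3/2    -1 ]
  [ 0  0   0     0     1 ]
ρ2 ← ρ2 + ρ3
  [ 1  0  -1     4  -1/3 ]
  [ 0  1  -2  -3/2     0 ]
  [ 0  0   0     0     1 ]
ρ1 ← ρ1 + 1/3·ρ3
  [ 1  0  -1     4  0 ]
  [ 0  1  -2  -3/2  0 ]
  [ 0  0   0     0  1 ]

[[1, 0, -1, 4, 0], [0, 1, -2, -3/2, 0], [0, 0, 0, 0, 1]]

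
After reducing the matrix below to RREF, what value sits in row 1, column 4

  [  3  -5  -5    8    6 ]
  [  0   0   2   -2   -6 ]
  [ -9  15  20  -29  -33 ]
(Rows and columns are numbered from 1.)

1

R1 → 1/3·R1
R3 → R3 + 9·R1
R2 → 1/2·R2
R3 → R3 − 5·R2
R1 → R1 + 5/3·R2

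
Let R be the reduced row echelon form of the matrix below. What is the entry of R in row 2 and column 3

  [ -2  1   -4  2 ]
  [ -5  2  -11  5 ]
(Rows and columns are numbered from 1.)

2

r1 -> -1/2·r1
  [  1  -1/2    2  -1 ]
  [ -5     2  -11   5 ]
r2 -> r2 + 5·r1
  [ 1  -1/2   2  -1 ]
  [ 0  -1/2  -1   0 ]
r2 -> -2·r2
  [ 1  -1/2  2  -1 ]
  [ 0     1  2   0 ]
r1 -> r1 + 1/2·r2
  [ 1  0  3  -1 ]
  [ 0  1  2   0 ]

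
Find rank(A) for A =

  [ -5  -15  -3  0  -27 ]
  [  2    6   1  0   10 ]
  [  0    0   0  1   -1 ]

rank = 3

R1 -> -1/5·R1
R2 -> R2 − 2·R1
R2 -> -5·R2
R1 -> R1 − 3/5·R2
The reduced form has 3 nonzero rows.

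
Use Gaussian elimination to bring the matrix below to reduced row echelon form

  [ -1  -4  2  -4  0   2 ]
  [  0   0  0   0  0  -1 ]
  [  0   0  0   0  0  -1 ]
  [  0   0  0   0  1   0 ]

[[1, 4, -2, 4, 0, 0], [0, 0, 0, 0, 1, 0], [0, 0, 0, 0, 0, 1], [0, 0, 0, 0, 0, 0]]

R1 -> -1·R1
  [ 1  4  -2  4  0  -2 ]
  [ 0  0   0  0  0  -1 ]
  [ 0  0   0  0  0  -1 ]
  [ 0  0   0  0  1   0 ]
R2 <-> R4
  [ 1  4  -2  4  0  -2 ]
  [ 0  0   0  0  1   0 ]
  [ 0  0   0  0  0  -1 ]
  [ 0  0   0  0  0  -1 ]
R3 -> -1·R3
  [ 1  4  -2  4  0  -2 ]
  [ 0  0   0  0  1   0 ]
  [ 0  0   0  0  0   1 ]
  [ 0  0   0  0  0  -1 ]
R4 -> R4 + R3
  [ 1  4  -2  4  0  -2 ]
  [ 0  0   0  0  1   0 ]
  [ 0  0   0  0  0   1 ]
  [ 0  0   0  0  0   0 ]
R1 -> R1 + 2·R3
  [ 1  4  -2  4  0  0 ]
  [ 0  0   0  0  1  0 ]
  [ 0  0   0  0  0  1 ]
  [ 0  0   0  0  0  0 ]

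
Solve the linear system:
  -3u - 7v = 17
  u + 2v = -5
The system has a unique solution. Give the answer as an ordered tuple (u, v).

Form the augmented matrix and row-reduce:
  [ -3  -7  |  17 ]
  [  1   2  |  -5 ]
R1 → -1/3·R1
  [ 1  7/3  |  -17/3 ]
  [ 1    2  |     -5 ]
R2 → R2 − R1
  [ 1   7/3  |  -17/3 ]
  [ 0  -1/3  |    2/3 ]
R2 → -3·R2
  [ 1  7/3  |  -17/3 ]
  [ 0    1  |     -2 ]
R1 → R1 − 7/3·R2
  [ 1  0  |  -1 ]
  [ 0  1  |  -2 ]
Reading off the last column: u = -1, v = -2.

(-1, -2)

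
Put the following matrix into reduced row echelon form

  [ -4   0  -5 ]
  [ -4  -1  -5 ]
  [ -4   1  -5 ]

ρ1 → -1/4·ρ1
ρ2 → ρ2 + 4·ρ1
ρ3 → ρ3 + 4·ρ1
ρ2 → -1·ρ2
ρ3 → ρ3 − ρ2

[[1, 0, 5/4], [0, 1, 0], [0, 0, 0]]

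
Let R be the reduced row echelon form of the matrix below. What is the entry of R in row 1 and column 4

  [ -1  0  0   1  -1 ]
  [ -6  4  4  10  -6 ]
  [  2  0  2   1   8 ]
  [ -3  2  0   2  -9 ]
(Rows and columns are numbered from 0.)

-3

R1 ← -1·R1
  [  1  0  0  -1   1 ]
  [ -6  4  4  10  -6 ]
  [  2  0  2   1   8 ]
  [ -3  2  0   2  -9 ]
R2 ← R2 + 6·R1
  [  1  0  0  -1   1 ]
  [  0  4  4   4   0 ]
  [  2  0  2   1   8 ]
  [ -3  2  0   2  -9 ]
R3 ← R3 − 2·R1
  [  1  0  0  -1   1 ]
  [  0  4  4   4   0 ]
  [  0  0  2   3   6 ]
  [ -3  2  0   2  -9 ]
R4 ← R4 + 3·R1
  [ 1  0  0  -1   1 ]
  [ 0  4  4   4   0 ]
  [ 0  0  2   3   6 ]
  [ 0  2  0  -1  -6 ]
R2 ← 1/4·R2
  [ 1  0  0  -1   1 ]
  [ 0  1  1   1   0 ]
  [ 0  0  2   3   6 ]
  [ 0  2  0  -1  -6 ]
R4 ← R4 − 2·R2
  [ 1  0   0  -1   1 ]
  [ 0  1   1   1   0 ]
  [ 0  0   2   3   6 ]
  [ 0  0  -2  -3  -6 ]
R3 ← 1/2·R3
  [ 1  0   0   -1   1 ]
  [ 0  1   1    1   0 ]
  [ 0  0   1  3/2   3 ]
  [ 0  0  -2   -3  -6 ]
R4 ← R4 + 2·R3
  [ 1  0  0   -1  1 ]
  [ 0  1  1    1  0 ]
  [ 0  0  1  3/2  3 ]
  [ 0  0  0    0  0 ]
R2 ← R2 − R3
  [ 1  0  0    -1   1 ]
  [ 0  1  0  -1/2  -3 ]
  [ 0  0  1   3/2   3 ]
  [ 0  0  0     0   0 ]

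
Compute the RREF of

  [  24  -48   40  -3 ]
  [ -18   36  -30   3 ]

[[1, -2, 5/3, 0], [0, 0, 0, 1]]

ρ1 ← 1/24·ρ1
ρ2 ← ρ2 + 18·ρ1
ρ2 ← 4/3·ρ2
ρ1 ← ρ1 + 1/8·ρ2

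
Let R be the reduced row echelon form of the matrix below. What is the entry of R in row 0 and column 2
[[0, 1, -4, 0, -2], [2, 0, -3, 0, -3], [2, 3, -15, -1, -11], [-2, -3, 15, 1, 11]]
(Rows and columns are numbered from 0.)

-3/2

R1 ↔ R2
R1 → 1/2·R1
R3 → R3 − 2·R1
R4 → R4 + 2·R1
R3 → R3 − 3·R2
R4 → R4 + 3·R2
R3 → -1·R3
R4 → R4 − R3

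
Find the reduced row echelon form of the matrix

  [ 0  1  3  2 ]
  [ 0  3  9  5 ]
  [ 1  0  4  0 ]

[[1, 0, 4, 0], [0, 1, 3, 0], [0, 0, 0, 1]]

R1 <-> R3
R2 -> 1/3·R2
R3 -> R3 − R2
R3 -> 3·R3
R2 -> R2 − 5/3·R3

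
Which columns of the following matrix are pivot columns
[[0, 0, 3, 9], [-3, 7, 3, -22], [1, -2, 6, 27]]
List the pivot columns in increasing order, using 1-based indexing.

1, 2, 3

R1 <=> R2
  [ -3   7  3  -22 ]
  [  0   0  3    9 ]
  [  1  -2  6   27 ]
R1 ← -1/3·R1
  [ 1  -7/3  -1  22/3 ]
  [ 0     0   3     9 ]
  [ 1    -2   6    27 ]
R3 ← R3 − R1
  [ 1  -7/3  -1  22/3 ]
  [ 0     0   3     9 ]
  [ 0   1/3   7  59/3 ]
R2 <=> R3
  [ 1  -7/3  -1  22/3 ]
  [ 0   1/3   7  59/3 ]
  [ 0     0   3     9 ]
R2 ← 3·R2
  [ 1  -7/3  -1  22/3 ]
  [ 0     1  21    59 ]
  [ 0     0   3     9 ]
R3 ← 1/3·R3
  [ 1  -7/3  -1  22/3 ]
  [ 0     1  21    59 ]
  [ 0     0   1     3 ]
R2 ← R2 − 21·R3
  [ 1  -7/3  -1  22/3 ]
  [ 0     1   0    -4 ]
  [ 0     0   1     3 ]
R1 ← R1 + R3
  [ 1  -7/3  0  31/3 ]
  [ 0     1  0    -4 ]
  [ 0     0  1     3 ]
R1 ← R1 + 7/3·R2
  [ 1  0  0   1 ]
  [ 0  1  0  -4 ]
  [ 0  0  1   3 ]
Pivot columns are the columns containing a leading 1.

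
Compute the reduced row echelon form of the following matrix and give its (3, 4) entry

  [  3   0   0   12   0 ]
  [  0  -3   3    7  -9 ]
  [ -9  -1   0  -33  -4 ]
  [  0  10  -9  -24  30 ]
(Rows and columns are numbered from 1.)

-2/3

Multiply r1 by 1/3.
  [  1   0   0    4   0 ]
  [  0  -3   3    7  -9 ]
  [ -9  -1   0  -33  -4 ]
  [  0  10  -9  -24  30 ]
Add 9 times r1 to r3.
  [ 1   0   0    4   0 ]
  [ 0  -3   3    7  -9 ]
  [ 0  -1   0    3  -4 ]
  [ 0  10  -9  -24  30 ]
Multiply r2 by -1/3.
  [ 1   0   0     4   0 ]
  [ 0   1  -1  -7/3   3 ]
  [ 0  -1   0     3  -4 ]
  [ 0  10  -9   -24  30 ]
Add r2 to r3.
  [ 1   0   0     4   0 ]
  [ 0   1  -1  -7/3   3 ]
  [ 0   0  -1   2/3  -1 ]
  [ 0  10  -9   -24  30 ]
Subtract 10 times r2 from r4.
  [ 1  0   0     4   0 ]
  [ 0  1  -1  -7/3   3 ]
  [ 0  0  -1   2/3  -1 ]
  [ 0  0   1  -2/3   0 ]
Multiply r3 by -1.
  [ 1  0   0     4  0 ]
  [ 0  1  -1  -7/3  3 ]
  [ 0  0   1  -2/3  1 ]
  [ 0  0   1  -2/3  0 ]
Subtract r3 from r4.
  [ 1  0   0     4   0 ]
  [ 0  1  -1  -7/3   3 ]
  [ 0  0   1  -2/3   1 ]
  [ 0  0   0     0  -1 ]
Multiply r4 by -1.
  [ 1  0   0     4  0 ]
  [ 0  1  -1  -7/3  3 ]
  [ 0  0   1  -2/3  1 ]
  [ 0  0   0     0  1 ]
Subtract r4 from r3.
  [ 1  0   0     4  0 ]
  [ 0  1  -1  -7/3  3 ]
  [ 0  0   1  -2/3  0 ]
  [ 0  0   0     0  1 ]
Subtract 3 times r4 from r2.
  [ 1  0   0     4  0 ]
  [ 0  1  -1  -7/3  0 ]
  [ 0  0   1  -2/3  0 ]
  [ 0  0   0     0  1 ]
Add r3 to r2.
  [ 1  0  0     4  0 ]
  [ 0  1  0    -3  0 ]
  [ 0  0  1  -2/3  0 ]
  [ 0  0  0     0  1 ]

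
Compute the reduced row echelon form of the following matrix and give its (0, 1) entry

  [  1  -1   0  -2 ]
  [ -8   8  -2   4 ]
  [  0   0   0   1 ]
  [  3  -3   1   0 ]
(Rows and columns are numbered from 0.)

ρ2 := ρ2 + 8·ρ1
  [ 1  -1   0   -2 ]
  [ 0   0  -2  -12 ]
  [ 0   0   0    1 ]
  [ 3  -3   1    0 ]
ρ4 := ρ4 − 3·ρ1
  [ 1  -1   0   -2 ]
  [ 0   0  -2  -12 ]
  [ 0   0   0    1 ]
  [ 0   0   1    6 ]
ρ2 := -1/2·ρ2
  [ 1  -1  0  -2 ]
  [ 0   0  1   6 ]
  [ 0   0  0   1 ]
  [ 0   0  1   6 ]
ρ4 := ρ4 − ρ2
  [ 1  -1  0  -2 ]
  [ 0   0  1   6 ]
  [ 0   0  0   1 ]
  [ 0   0  0   0 ]
ρ2 := ρ2 − 6·ρ3
  [ 1  -1  0  -2 ]
  [ 0   0  1   0 ]
  [ 0   0  0   1 ]
  [ 0   0  0   0 ]
ρ1 := ρ1 + 2·ρ3
  [ 1  -1  0  0 ]
  [ 0   0  1  0 ]
  [ 0   0  0  1 ]
  [ 0   0  0  0 ]

-1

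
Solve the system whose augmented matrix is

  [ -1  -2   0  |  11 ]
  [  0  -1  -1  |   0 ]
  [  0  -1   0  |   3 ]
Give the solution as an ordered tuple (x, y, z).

R1 ← -1·R1
  [ 1   2   0  |  -11 ]
  [ 0  -1  -1  |    0 ]
  [ 0  -1   0  |    3 ]
R2 ← -1·R2
  [ 1   2  0  |  -11 ]
  [ 0   1  1  |    0 ]
  [ 0  -1  0  |    3 ]
R3 ← R3 + R2
  [ 1  2  0  |  -11 ]
  [ 0  1  1  |    0 ]
  [ 0  0  1  |    3 ]
R2 ← R2 − R3
  [ 1  2  0  |  -11 ]
  [ 0  1  0  |   -3 ]
  [ 0  0  1  |    3 ]
R1 ← R1 − 2·R2
  [ 1  0  0  |  -5 ]
  [ 0  1  0  |  -3 ]
  [ 0  0  1  |   3 ]
Reading off the last column: x = -5, y = -3, z = 3.

(-5, -3, 3)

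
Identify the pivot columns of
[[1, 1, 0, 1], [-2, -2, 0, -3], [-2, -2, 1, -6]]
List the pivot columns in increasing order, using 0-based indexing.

R2 → R2 + 2·R1
  [  1   1  0   1 ]
  [  0   0  0  -1 ]
  [ -2  -2  1  -6 ]
R3 → R3 + 2·R1
  [ 1  1  0   1 ]
  [ 0  0  0  -1 ]
  [ 0  0  1  -4 ]
R2 <=> R3
  [ 1  1  0   1 ]
  [ 0  0  1  -4 ]
  [ 0  0  0  -1 ]
R3 → -1·R3
  [ 1  1  0   1 ]
  [ 0  0  1  -4 ]
  [ 0  0  0   1 ]
R2 → R2 + 4·R3
  [ 1  1  0  1 ]
  [ 0  0  1  0 ]
  [ 0  0  0  1 ]
R1 → R1 − R3
  [ 1  1  0  0 ]
  [ 0  0  1  0 ]
  [ 0  0  0  1 ]
Pivot columns are the columns containing a leading 1.

0, 2, 3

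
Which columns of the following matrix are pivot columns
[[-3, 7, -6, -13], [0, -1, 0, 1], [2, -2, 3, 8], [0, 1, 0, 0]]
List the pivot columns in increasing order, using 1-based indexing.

Multiply ρ1 by -1/3.
  [ 1  -7/3  2  13/3 ]
  [ 0    -1  0     1 ]
  [ 2    -2  3     8 ]
  [ 0     1  0     0 ]
Subtract 2 times ρ1 from ρ3.
  [ 1  -7/3   2  13/3 ]
  [ 0    -1   0     1 ]
  [ 0   8/3  -1  -2/3 ]
  [ 0     1   0     0 ]
Multiply ρ2 by -1.
  [ 1  -7/3   2  13/3 ]
  [ 0     1   0    -1 ]
  [ 0   8/3  -1  -2/3 ]
  [ 0     1   0     0 ]
Subtract 8/3 times ρ2 from ρ3.
  [ 1  -7/3   2  13/3 ]
  [ 0     1   0    -1 ]
  [ 0     0  -1     2 ]
  [ 0     1   0     0 ]
Subtract ρ2 from ρ4.
  [ 1  -7/3   2  13/3 ]
  [ 0     1   0    -1 ]
  [ 0     0  -1     2 ]
  [ 0     0   0     1 ]
Multiply ρ3 by -1.
  [ 1  -7/3  2  13/3 ]
  [ 0     1  0    -1 ]
  [ 0     0  1    -2 ]
  [ 0     0  0     1 ]
Add 2 times ρ4 to ρ3.
  [ 1  -7/3  2  13/3 ]
  [ 0     1  0    -1 ]
  [ 0     0  1     0 ]
  [ 0     0  0     1 ]
Add ρ4 to ρ2.
  [ 1  -7/3  2  13/3 ]
  [ 0     1  0     0 ]
  [ 0     0  1     0 ]
  [ 0     0  0     1 ]
Subtract 13/3 times ρ4 from ρ1.
  [ 1  -7/3  2  0 ]
  [ 0     1  0  0 ]
  [ 0     0  1  0 ]
  [ 0     0  0  1 ]
Subtract 2 times ρ3 from ρ1.
  [ 1  -7/3  0  0 ]
  [ 0     1  0  0 ]
  [ 0     0  1  0 ]
  [ 0     0  0  1 ]
Add 7/3 times ρ2 to ρ1.
  [ 1  0  0  0 ]
  [ 0  1  0  0 ]
  [ 0  0  1  0 ]
  [ 0  0  0  1 ]
Pivot columns are the columns containing a leading 1.

1, 2, 3, 4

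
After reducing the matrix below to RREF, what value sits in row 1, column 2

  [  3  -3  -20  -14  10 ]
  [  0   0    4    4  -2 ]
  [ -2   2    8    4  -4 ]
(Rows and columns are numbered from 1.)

-1

R1 := 1/3·R1
  [  1  -1  -20/3  -14/3  10/3 ]
  [  0   0      4      4    -2 ]
  [ -2   2      8      4    -4 ]
R3 := R3 + 2·R1
  [ 1  -1  -20/3  -14/3  10/3 ]
  [ 0   0      4      4    -2 ]
  [ 0   0  -16/3  -16/3   8/3 ]
R2 := 1/4·R2
  [ 1  -1  -20/3  -14/3  10/3 ]
  [ 0   0      1      1  -1/2 ]
  [ 0   0  -16/3  -16/3   8/3 ]
R3 := R3 + 16/3·R2
  [ 1  -1  -20/3  -14/3  10/3 ]
  [ 0   0      1      1  -1/2 ]
  [ 0   0      0      0     0 ]
R1 := R1 + 20/3·R2
  [ 1  -1  0  2     0 ]
  [ 0   0  1  1  -1/2 ]
  [ 0   0  0  0     0 ]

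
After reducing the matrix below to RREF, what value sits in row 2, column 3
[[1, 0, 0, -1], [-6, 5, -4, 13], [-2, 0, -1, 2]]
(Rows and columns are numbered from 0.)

R2 -> R2 + 6·R1
  [  1  0   0  -1 ]
  [  0  5  -4   7 ]
  [ -2  0  -1   2 ]
R3 -> R3 + 2·R1
  [ 1  0   0  -1 ]
  [ 0  5  -4   7 ]
  [ 0  0  -1   0 ]
R2 -> 1/5·R2
  [ 1  0     0   -1 ]
  [ 0  1  -4/5  7/5 ]
  [ 0  0    -1    0 ]
R3 -> -1·R3
  [ 1  0     0   -1 ]
  [ 0  1  -4/5  7/5 ]
  [ 0  0     1    0 ]
R2 -> R2 + 4/5·R3
  [ 1  0  0   -1 ]
  [ 0  1  0  7/5 ]
  [ 0  0  1    0 ]

0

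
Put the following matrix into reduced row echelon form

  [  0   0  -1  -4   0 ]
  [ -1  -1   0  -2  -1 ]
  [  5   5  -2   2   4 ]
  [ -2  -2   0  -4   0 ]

[[1, 1, 0, 2, 0], [0, 0, 1, 4, 0], [0, 0, 0, 0, 1], [0, 0, 0, 0, 0]]

r1 ↔ r2
  [ -1  -1   0  -2  -1 ]
  [  0   0  -1  -4   0 ]
  [  5   5  -2   2   4 ]
  [ -2  -2   0  -4   0 ]
r1 -> -1·r1
  [  1   1   0   2  1 ]
  [  0   0  -1  -4  0 ]
  [  5   5  -2   2  4 ]
  [ -2  -2   0  -4  0 ]
r3 -> r3 − 5·r1
  [  1   1   0   2   1 ]
  [  0   0  -1  -4   0 ]
  [  0   0  -2  -8  -1 ]
  [ -2  -2   0  -4   0 ]
r4 -> r4 + 2·r1
  [ 1  1   0   2   1 ]
  [ 0  0  -1  -4   0 ]
  [ 0  0  -2  -8  -1 ]
  [ 0  0   0   0   2 ]
r2 -> -1·r2
  [ 1  1   0   2   1 ]
  [ 0  0   1   4   0 ]
  [ 0  0  -2  -8  -1 ]
  [ 0  0   0   0   2 ]
r3 -> r3 + 2·r2
  [ 1  1  0  2   1 ]
  [ 0  0  1  4   0 ]
  [ 0  0  0  0  -1 ]
  [ 0  0  0  0   2 ]
r3 -> -1·r3
  [ 1  1  0  2  1 ]
  [ 0  0  1  4  0 ]
  [ 0  0  0  0  1 ]
  [ 0  0  0  0  2 ]
r4 -> r4 − 2·r3
  [ 1  1  0  2  1 ]
  [ 0  0  1  4  0 ]
  [ 0  0  0  0  1 ]
  [ 0  0  0  0  0 ]
r1 -> r1 − r3
  [ 1  1  0  2  0 ]
  [ 0  0  1  4  0 ]
  [ 0  0  0  0  1 ]
  [ 0  0  0  0  0 ]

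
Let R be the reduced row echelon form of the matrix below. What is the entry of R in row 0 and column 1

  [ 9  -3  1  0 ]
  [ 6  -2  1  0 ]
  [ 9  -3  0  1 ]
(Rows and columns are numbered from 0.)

Multiply R1 by 1/9.
Subtract 6 times R1 from R2.
Subtract 9 times R1 from R3.
Multiply R2 by 3.
Add R2 to R3.
Subtract 1/9 times R2 from R1.

-1/3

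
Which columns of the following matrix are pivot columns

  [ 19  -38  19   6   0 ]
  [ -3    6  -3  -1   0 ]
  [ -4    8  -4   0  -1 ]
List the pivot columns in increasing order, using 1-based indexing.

1, 4, 5

R1 → 1/19·R1
  [  1  -2   1  6/19   0 ]
  [ -3   6  -3    -1   0 ]
  [ -4   8  -4     0  -1 ]
R2 → R2 + 3·R1
  [  1  -2   1   6/19   0 ]
  [  0   0   0  -1/19   0 ]
  [ -4   8  -4      0  -1 ]
R3 → R3 + 4·R1
  [ 1  -2  1   6/19   0 ]
  [ 0   0  0  -1/19   0 ]
  [ 0   0  0  24/19  -1 ]
R2 → -19·R2
  [ 1  -2  1   6/19   0 ]
  [ 0   0  0      1   0 ]
  [ 0   0  0  24/19  -1 ]
R3 → R3 − 24/19·R2
  [ 1  -2  1  6/19   0 ]
  [ 0   0  0     1   0 ]
  [ 0   0  0     0  -1 ]
R3 → -1·R3
  [ 1  -2  1  6/19  0 ]
  [ 0   0  0     1  0 ]
  [ 0   0  0     0  1 ]
R1 → R1 − 6/19·R2
  [ 1  -2  1  0  0 ]
  [ 0   0  0  1  0 ]
  [ 0   0  0  0  1 ]
Pivot columns are the columns containing a leading 1.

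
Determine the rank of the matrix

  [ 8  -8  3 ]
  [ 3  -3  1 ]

r1 -> 1/8·r1
r2 -> r2 − 3·r1
r2 -> -8·r2
r1 -> r1 − 3/8·r2
The reduced form has 2 nonzero rows.

rank = 2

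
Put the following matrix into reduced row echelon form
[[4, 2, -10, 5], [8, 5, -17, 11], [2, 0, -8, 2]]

[[1, 0, -4, 0], [0, 1, 3, 0], [0, 0, 0, 1]]

r1 := 1/4·r1
  [ 1  1/2  -5/2  5/4 ]
  [ 8    5   -17   11 ]
  [ 2    0    -8    2 ]
r2 := r2 − 8·r1
  [ 1  1/2  -5/2  5/4 ]
  [ 0    1     3    1 ]
  [ 2    0    -8    2 ]
r3 := r3 − 2·r1
  [ 1  1/2  -5/2   5/4 ]
  [ 0    1     3     1 ]
  [ 0   -1    -3  -1/2 ]
r3 := r3 + r2
  [ 1  1/2  -5/2  5/4 ]
  [ 0    1     3    1 ]
  [ 0    0     0  1/2 ]
r3 := 2·r3
  [ 1  1/2  -5/2  5/4 ]
  [ 0    1     3    1 ]
  [ 0    0     0    1 ]
r2 := r2 − r3
  [ 1  1/2  -5/2  5/4 ]
  [ 0    1     3    0 ]
  [ 0    0     0    1 ]
r1 := r1 − 5/4·r3
  [ 1  1/2  -5/2  0 ]
  [ 0    1     3  0 ]
  [ 0    0     0  1 ]
r1 := r1 − 1/2·r2
  [ 1  0  -4  0 ]
  [ 0  1   3  0 ]
  [ 0  0   0  1 ]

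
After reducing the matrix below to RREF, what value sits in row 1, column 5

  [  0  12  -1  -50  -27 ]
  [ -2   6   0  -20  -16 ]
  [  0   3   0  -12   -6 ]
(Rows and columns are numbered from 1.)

2

r1 <=> r2
  [ -2   6   0  -20  -16 ]
  [  0  12  -1  -50  -27 ]
  [  0   3   0  -12   -6 ]
r1 := -1/2·r1
  [ 1  -3   0   10    8 ]
  [ 0  12  -1  -50  -27 ]
  [ 0   3   0  -12   -6 ]
r2 := 1/12·r2
  [ 1  -3      0     10     8 ]
  [ 0   1  -1/12  -25/6  -9/4 ]
  [ 0   3      0    -12    -6 ]
r3 := r3 − 3·r2
  [ 1  -3      0     10     8 ]
  [ 0   1  -1/12  -25/6  -9/4 ]
  [ 0   0    1/4    1/2   3/4 ]
r3 := 4·r3
  [ 1  -3      0     10     8 ]
  [ 0   1  -1/12  -25/6  -9/4 ]
  [ 0   0      1      2     3 ]
r2 := r2 + 1/12·r3
  [ 1  -3  0  10   8 ]
  [ 0   1  0  -4  -2 ]
  [ 0   0  1   2   3 ]
r1 := r1 + 3·r2
  [ 1  0  0  -2   2 ]
  [ 0  1  0  -4  -2 ]
  [ 0  0  1   2   3 ]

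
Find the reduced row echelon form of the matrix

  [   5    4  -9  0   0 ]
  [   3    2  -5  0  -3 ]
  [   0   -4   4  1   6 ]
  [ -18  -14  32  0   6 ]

[[1, 0, -1, 0, 0], [0, 1, -1, 0, 0], [0, 0, 0, 1, 0], [0, 0, 0, 0, 1]]

r1 := 1/5·r1
  [   1  4/5  -9/5  0   0 ]
  [   3    2    -5  0  -3 ]
  [   0   -4     4  1   6 ]
  [ -18  -14    32  0   6 ]
r2 := r2 − 3·r1
  [   1   4/5  -9/5  0   0 ]
  [   0  -2/5   2/5  0  -3 ]
  [   0    -4     4  1   6 ]
  [ -18   -14    32  0   6 ]
r4 := r4 + 18·r1
  [ 1   4/5  -9/5  0   0 ]
  [ 0  -2/5   2/5  0  -3 ]
  [ 0    -4     4  1   6 ]
  [ 0   2/5  -2/5  0   6 ]
r2 := -5/2·r2
  [ 1  4/5  -9/5  0     0 ]
  [ 0    1    -1  0  15/2 ]
  [ 0   -4     4  1     6 ]
  [ 0  2/5  -2/5  0     6 ]
r3 := r3 + 4·r2
  [ 1  4/5  -9/5  0     0 ]
  [ 0    1    -1  0  15/2 ]
  [ 0    0     0  1    36 ]
  [ 0  2/5  -2/5  0     6 ]
r4 := r4 − 2/5·r2
  [ 1  4/5  -9/5  0     0 ]
  [ 0    1    -1  0  15/2 ]
  [ 0    0     0  1    36 ]
  [ 0    0     0  0     3 ]
r4 := 1/3·r4
  [ 1  4/5  -9/5  0     0 ]
  [ 0    1    -1  0  15/2 ]
  [ 0    0     0  1    36 ]
  [ 0    0     0  0     1 ]
r3 := r3 − 36·r4
  [ 1  4/5  -9/5  0     0 ]
  [ 0    1    -1  0  15/2 ]
  [ 0    0     0  1     0 ]
  [ 0    0     0  0     1 ]
r2 := r2 − 15/2·r4
  [ 1  4/5  -9/5  0  0 ]
  [ 0    1    -1  0  0 ]
  [ 0    0     0  1  0 ]
  [ 0    0     0  0  1 ]
r1 := r1 − 4/5·r2
  [ 1  0  -1  0  0 ]
  [ 0  1  -1  0  0 ]
  [ 0  0   0  1  0 ]
  [ 0  0   0  0  1 ]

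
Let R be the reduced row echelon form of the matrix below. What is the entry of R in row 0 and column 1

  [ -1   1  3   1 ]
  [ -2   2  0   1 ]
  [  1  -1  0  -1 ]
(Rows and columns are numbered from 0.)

R1 := -1·R1
  [  1  -1  -3  -1 ]
  [ -2   2   0   1 ]
  [  1  -1   0  -1 ]
R2 := R2 + 2·R1
  [ 1  -1  -3  -1 ]
  [ 0   0  -6  -1 ]
  [ 1  -1   0  -1 ]
R3 := R3 − R1
  [ 1  -1  -3  -1 ]
  [ 0   0  -6  -1 ]
  [ 0   0   3   0 ]
R2 := -1/6·R2
  [ 1  -1  -3   -1 ]
  [ 0   0   1  1/6 ]
  [ 0   0   3    0 ]
R3 := R3 − 3·R2
  [ 1  -1  -3    -1 ]
  [ 0   0   1   1/6 ]
  [ 0   0   0  -1/2 ]
R3 := -2·R3
  [ 1  -1  -3   -1 ]
  [ 0   0   1  1/6 ]
  [ 0   0   0    1 ]
R2 := R2 − 1/6·R3
  [ 1  -1  -3  -1 ]
  [ 0   0   1   0 ]
  [ 0   0   0   1 ]
R1 := R1 + R3
  [ 1  -1  -3  0 ]
  [ 0   0   1  0 ]
  [ 0   0   0  1 ]
R1 := R1 + 3·R2
  [ 1  -1  0  0 ]
  [ 0   0  1  0 ]
  [ 0   0  0  1 ]

-1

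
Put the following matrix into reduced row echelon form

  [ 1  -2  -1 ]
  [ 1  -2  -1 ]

ρ2 → ρ2 − ρ1
  [ 1  -2  -1 ]
  [ 0   0   0 ]

[[1, -2, -1], [0, 0, 0]]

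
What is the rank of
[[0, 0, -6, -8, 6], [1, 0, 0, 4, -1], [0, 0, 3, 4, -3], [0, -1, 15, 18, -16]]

Swap ρ1 and ρ2.
  [ 1   0   0   4   -1 ]
  [ 0   0  -6  -8    6 ]
  [ 0   0   3   4   -3 ]
  [ 0  -1  15  18  -16 ]
Swap ρ2 and ρ4.
  [ 1   0   0   4   -1 ]
  [ 0  -1  15  18  -16 ]
  [ 0   0   3   4   -3 ]
  [ 0   0  -6  -8    6 ]
Multiply ρ2 by -1.
  [ 1  0    0    4  -1 ]
  [ 0  1  -15  -18  16 ]
  [ 0  0    3    4  -3 ]
  [ 0  0   -6   -8   6 ]
Multiply ρ3 by 1/3.
  [ 1  0    0    4  -1 ]
  [ 0  1  -15  -18  16 ]
  [ 0  0    1  4/3  -1 ]
  [ 0  0   -6   -8   6 ]
Add 6 times ρ3 to ρ4.
  [ 1  0    0    4  -1 ]
  [ 0  1  -15  -18  16 ]
  [ 0  0    1  4/3  -1 ]
  [ 0  0    0    0   0 ]
Add 15 times ρ3 to ρ2.
  [ 1  0  0    4  -1 ]
  [ 0  1  0    2   1 ]
  [ 0  0  1  4/3  -1 ]
  [ 0  0  0    0   0 ]
The reduced form has 3 nonzero rows.

rank = 3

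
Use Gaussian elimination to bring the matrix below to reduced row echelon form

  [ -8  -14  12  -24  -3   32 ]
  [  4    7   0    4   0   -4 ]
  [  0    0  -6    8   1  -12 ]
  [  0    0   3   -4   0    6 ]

R1 := -1/8·R1
  [ 1  7/4  -3/2   3  3/8   -4 ]
  [ 4    7     0   4    0   -4 ]
  [ 0    0    -6   8    1  -12 ]
  [ 0    0     3  -4    0    6 ]
R2 := R2 − 4·R1
  [ 1  7/4  -3/2   3   3/8   -4 ]
  [ 0    0     6  -8  -3/2   12 ]
  [ 0    0    -6   8     1  -12 ]
  [ 0    0     3  -4     0    6 ]
R2 := 1/6·R2
  [ 1  7/4  -3/2     3   3/8   -4 ]
  [ 0    0     1  -4/3  -1/4    2 ]
  [ 0    0    -6     8     1  -12 ]
  [ 0    0     3    -4     0    6 ]
R3 := R3 + 6·R2
  [ 1  7/4  -3/2     3   3/8  -4 ]
  [ 0    0     1  -4/3  -1/4   2 ]
  [ 0    0     0     0  -1/2   0 ]
  [ 0    0     3    -4     0   6 ]
R4 := R4 − 3·R2
  [ 1  7/4  -3/2     3   3/8  -4 ]
  [ 0    0     1  -4/3  -1/4   2 ]
  [ 0    0     0     0  -1/2   0 ]
  [ 0    0     0     0   3/4   0 ]
R3 := -2·R3
  [ 1  7/4  -3/2     3   3/8  -4 ]
  [ 0    0     1  -4/3  -1/4   2 ]
  [ 0    0     0     0     1   0 ]
  [ 0    0     0     0   3/4   0 ]
R4 := R4 − 3/4·R3
  [ 1  7/4  -3/2     3   3/8  -4 ]
  [ 0    0     1  -4/3  -1/4   2 ]
  [ 0    0     0     0     1   0 ]
  [ 0    0     0     0     0   0 ]
R2 := R2 + 1/4·R3
  [ 1  7/4  -3/2     3  3/8  -4 ]
  [ 0    0     1  -4/3    0   2 ]
  [ 0    0     0     0    1   0 ]
  [ 0    0     0     0    0   0 ]
R1 := R1 − 3/8·R3
  [ 1  7/4  -3/2     3  0  -4 ]
  [ 0    0     1  -4/3  0   2 ]
  [ 0    0     0     0  1   0 ]
  [ 0    0     0     0  0   0 ]
R1 := R1 + 3/2·R2
  [ 1  7/4  0     1  0  -1 ]
  [ 0    0  1  -4/3  0   2 ]
  [ 0    0  0     0  1   0 ]
  [ 0    0  0     0  0   0 ]

[[1, 7/4, 0, 1, 0, -1], [0, 0, 1, -4/3, 0, 2], [0, 0, 0, 0, 1, 0], [0, 0, 0, 0, 0, 0]]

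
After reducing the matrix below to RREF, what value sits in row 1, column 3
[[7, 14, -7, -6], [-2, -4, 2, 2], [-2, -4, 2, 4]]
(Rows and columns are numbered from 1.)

Multiply R1 by 1/7.
  [  1   2  -1  -6/7 ]
  [ -2  -4   2     2 ]
  [ -2  -4   2     4 ]
Add 2 times R1 to R2.
  [  1   2  -1  -6/7 ]
  [  0   0   0   2/7 ]
  [ -2  -4   2     4 ]
Add 2 times R1 to R3.
  [ 1  2  -1  -6/7 ]
  [ 0  0   0   2/7 ]
  [ 0  0   0  16/7 ]
Multiply R2 by 7/2.
  [ 1  2  -1  -6/7 ]
  [ 0  0   0     1 ]
  [ 0  0   0  16/7 ]
Subtract 16/7 times R2 from R3.
  [ 1  2  -1  -6/7 ]
  [ 0  0   0     1 ]
  [ 0  0   0     0 ]
Add 6/7 times R2 to R1.
  [ 1  2  -1  0 ]
  [ 0  0   0  1 ]
  [ 0  0   0  0 ]

-1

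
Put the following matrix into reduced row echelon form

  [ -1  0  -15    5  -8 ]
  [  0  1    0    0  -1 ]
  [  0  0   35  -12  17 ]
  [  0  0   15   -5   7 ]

[[1, 0, 0, 0, 1], [0, 1, 0, 0, -1], [0, 0, 1, 0, -1/5], [0, 0, 0, 1, -2]]

R1 := -1·R1
  [ 1  0  15   -5   8 ]
  [ 0  1   0    0  -1 ]
  [ 0  0  35  -12  17 ]
  [ 0  0  15   -5   7 ]
R3 := 1/35·R3
  [ 1  0  15      -5      8 ]
  [ 0  1   0       0     -1 ]
  [ 0  0   1  -12/35  17/35 ]
  [ 0  0  15      -5      7 ]
R4 := R4 − 15·R3
  [ 1  0  15      -5      8 ]
  [ 0  1   0       0     -1 ]
  [ 0  0   1  -12/35  17/35 ]
  [ 0  0   0     1/7   -2/7 ]
R4 := 7·R4
  [ 1  0  15      -5      8 ]
  [ 0  1   0       0     -1 ]
  [ 0  0   1  -12/35  17/35 ]
  [ 0  0   0       1     -2 ]
R3 := R3 + 12/35·R4
  [ 1  0  15  -5     8 ]
  [ 0  1   0   0    -1 ]
  [ 0  0   1   0  -1/5 ]
  [ 0  0   0   1    -2 ]
R1 := R1 + 5·R4
  [ 1  0  15  0    -2 ]
  [ 0  1   0  0    -1 ]
  [ 0  0   1  0  -1/5 ]
  [ 0  0   0  1    -2 ]
R1 := R1 − 15·R3
  [ 1  0  0  0     1 ]
  [ 0  1  0  0    -1 ]
  [ 0  0  1  0  -1/5 ]
  [ 0  0  0  1    -2 ]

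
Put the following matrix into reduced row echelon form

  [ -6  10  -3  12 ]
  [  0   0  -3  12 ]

[[1, -5/3, 0, 0], [0, 0, 1, -4]]

ρ1 -> -1/6·ρ1
  [ 1  -5/3  1/2  -2 ]
  [ 0     0   -3  12 ]
ρ2 -> -1/3·ρ2
  [ 1  -5/3  1/2  -2 ]
  [ 0     0    1  -4 ]
ρ1 -> ρ1 − 1/2·ρ2
  [ 1  -5/3  0   0 ]
  [ 0     0  1  -4 ]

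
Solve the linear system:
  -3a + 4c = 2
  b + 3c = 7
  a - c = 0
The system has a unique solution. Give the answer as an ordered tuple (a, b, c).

Form the augmented matrix and row-reduce:
  [ -3  0   4  |  2 ]
  [  0  1   3  |  7 ]
  [  1  0  -1  |  0 ]
Multiply ρ1 by -1/3.
  [ 1  0  -4/3  |  -2/3 ]
  [ 0  1     3  |     7 ]
  [ 1  0    -1  |     0 ]
Subtract ρ1 from ρ3.
  [ 1  0  -4/3  |  -2/3 ]
  [ 0  1     3  |     7 ]
  [ 0  0   1/3  |   2/3 ]
Multiply ρ3 by 3.
  [ 1  0  -4/3  |  -2/3 ]
  [ 0  1     3  |     7 ]
  [ 0  0     1  |     2 ]
Subtract 3 times ρ3 from ρ2.
  [ 1  0  -4/3  |  -2/3 ]
  [ 0  1     0  |     1 ]
  [ 0  0     1  |     2 ]
Add 4/3 times ρ3 to ρ1.
  [ 1  0  0  |  2 ]
  [ 0  1  0  |  1 ]
  [ 0  0  1  |  2 ]
Reading off the last column: a = 2, b = 1, c = 2.

(2, 1, 2)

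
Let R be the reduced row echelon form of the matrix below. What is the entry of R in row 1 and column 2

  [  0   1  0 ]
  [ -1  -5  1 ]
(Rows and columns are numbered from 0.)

R1 <-> R2
  [ -1  -5  1 ]
  [  0   1  0 ]
R1 ← -1·R1
  [ 1  5  -1 ]
  [ 0  1   0 ]
R1 ← R1 − 5·R2
  [ 1  0  -1 ]
  [ 0  1   0 ]

0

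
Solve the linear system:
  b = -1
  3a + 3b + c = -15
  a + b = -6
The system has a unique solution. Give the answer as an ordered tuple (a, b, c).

Form the augmented matrix and row-reduce:
  [ 0  1  0  |   -1 ]
  [ 3  3  1  |  -15 ]
  [ 1  1  0  |   -6 ]
R1 ↔ R2
  [ 3  3  1  |  -15 ]
  [ 0  1  0  |   -1 ]
  [ 1  1  0  |   -6 ]
R1 -> 1/3·R1
  [ 1  1  1/3  |  -5 ]
  [ 0  1    0  |  -1 ]
  [ 1  1    0  |  -6 ]
R3 -> R3 − R1
  [ 1  1   1/3  |  -5 ]
  [ 0  1     0  |  -1 ]
  [ 0  0  -1/3  |  -1 ]
R3 -> -3·R3
  [ 1  1  1/3  |  -5 ]
  [ 0  1    0  |  -1 ]
  [ 0  0    1  |   3 ]
R1 -> R1 − 1/3·R3
  [ 1  1  0  |  -6 ]
  [ 0  1  0  |  -1 ]
  [ 0  0  1  |   3 ]
R1 -> R1 − R2
  [ 1  0  0  |  -5 ]
  [ 0  1  0  |  -1 ]
  [ 0  0  1  |   3 ]
Reading off the last column: a = -5, b = -1, c = 3.

(-5, -1, 3)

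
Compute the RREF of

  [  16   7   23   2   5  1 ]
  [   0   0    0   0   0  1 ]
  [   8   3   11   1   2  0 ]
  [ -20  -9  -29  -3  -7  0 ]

[[1, 0, 1, 0, -1/4, 0], [0, 1, 1, 0, 1, 0], [0, 0, 0, 1, 1, 0], [0, 0, 0, 0, 0, 1]]

R1 ← 1/16·R1
R3 ← R3 − 8·R1
R4 ← R4 + 20·R1
R2 <=> R3
R2 ← -2·R2
R4 ← R4 + 1/4·R2
R3 <=> R4
R3 ← -2·R3
R3 ← R3 + 3·R4
R2 ← R2 − R4
R1 ← R1 − 1/16·R4
R1 ← R1 − 1/8·R3
R1 ← R1 − 7/16·R2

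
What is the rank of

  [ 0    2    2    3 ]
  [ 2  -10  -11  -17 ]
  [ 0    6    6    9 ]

rank = 2

r1 <=> r2
  [ 2  -10  -11  -17 ]
  [ 0    2    2    3 ]
  [ 0    6    6    9 ]
r1 := 1/2·r1
  [ 1  -5  -11/2  -17/2 ]
  [ 0   2      2      3 ]
  [ 0   6      6      9 ]
r2 := 1/2·r2
  [ 1  -5  -11/2  -17/2 ]
  [ 0   1      1    3/2 ]
  [ 0   6      6      9 ]
r3 := r3 − 6·r2
  [ 1  -5  -11/2  -17/2 ]
  [ 0   1      1    3/2 ]
  [ 0   0      0      0 ]
r1 := r1 + 5·r2
  [ 1  0  -1/2   -1 ]
  [ 0  1     1  3/2 ]
  [ 0  0     0    0 ]
The reduced form has 2 nonzero rows.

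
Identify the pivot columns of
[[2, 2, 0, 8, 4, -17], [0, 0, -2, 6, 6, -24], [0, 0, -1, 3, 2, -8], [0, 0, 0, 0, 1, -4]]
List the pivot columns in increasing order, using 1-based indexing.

1, 3, 5

Multiply r1 by 1/2.
Multiply r2 by -1/2.
Add r2 to r3.
Multiply r3 by -1.
Subtract r3 from r4.
Add 3 times r3 to r2.
Subtract 2 times r3 from r1.
Pivot columns are the columns containing a leading 1.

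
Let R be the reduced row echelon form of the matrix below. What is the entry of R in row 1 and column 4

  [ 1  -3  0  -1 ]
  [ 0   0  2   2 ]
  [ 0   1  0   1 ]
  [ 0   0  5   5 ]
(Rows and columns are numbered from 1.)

R2 ↔ R3
  [ 1  -3  0  -1 ]
  [ 0   1  0   1 ]
  [ 0   0  2   2 ]
  [ 0   0  5   5 ]
R3 -> 1/2·R3
  [ 1  -3  0  -1 ]
  [ 0   1  0   1 ]
  [ 0   0  1   1 ]
  [ 0   0  5   5 ]
R4 -> R4 − 5·R3
  [ 1  -3  0  -1 ]
  [ 0   1  0   1 ]
  [ 0   0  1   1 ]
  [ 0   0  0   0 ]
R1 -> R1 + 3·R2
  [ 1  0  0  2 ]
  [ 0  1  0  1 ]
  [ 0  0  1  1 ]
  [ 0  0  0  0 ]

2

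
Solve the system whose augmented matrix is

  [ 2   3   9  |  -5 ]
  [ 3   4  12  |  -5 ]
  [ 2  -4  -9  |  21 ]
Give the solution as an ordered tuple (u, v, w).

(5, 4, -3)

Multiply ρ1 by 1/2.
  [ 1  3/2  9/2  |  -5/2 ]
  [ 3    4   12  |    -5 ]
  [ 2   -4   -9  |    21 ]
Subtract 3 times ρ1 from ρ2.
  [ 1   3/2   9/2  |  -5/2 ]
  [ 0  -1/2  -3/2  |   5/2 ]
  [ 2    -4    -9  |    21 ]
Subtract 2 times ρ1 from ρ3.
  [ 1   3/2   9/2  |  -5/2 ]
  [ 0  -1/2  -3/2  |   5/2 ]
  [ 0    -7   -18  |    26 ]
Multiply ρ2 by -2.
  [ 1  3/2  9/2  |  -5/2 ]
  [ 0    1    3  |    -5 ]
  [ 0   -7  -18  |    26 ]
Add 7 times ρ2 to ρ3.
  [ 1  3/2  9/2  |  -5/2 ]
  [ 0    1    3  |    -5 ]
  [ 0    0    3  |    -9 ]
Multiply ρ3 by 1/3.
  [ 1  3/2  9/2  |  -5/2 ]
  [ 0    1    3  |    -5 ]
  [ 0    0    1  |    -3 ]
Subtract 3 times ρ3 from ρ2.
  [ 1  3/2  9/2  |  -5/2 ]
  [ 0    1    0  |     4 ]
  [ 0    0    1  |    -3 ]
Subtract 9/2 times ρ3 from ρ1.
  [ 1  3/2  0  |  11 ]
  [ 0    1  0  |   4 ]
  [ 0    0  1  |  -3 ]
Subtract 3/2 times ρ2 from ρ1.
  [ 1  0  0  |   5 ]
  [ 0  1  0  |   4 ]
  [ 0  0  1  |  -3 ]
Reading off the last column: u = 5, v = 4, w = -3.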